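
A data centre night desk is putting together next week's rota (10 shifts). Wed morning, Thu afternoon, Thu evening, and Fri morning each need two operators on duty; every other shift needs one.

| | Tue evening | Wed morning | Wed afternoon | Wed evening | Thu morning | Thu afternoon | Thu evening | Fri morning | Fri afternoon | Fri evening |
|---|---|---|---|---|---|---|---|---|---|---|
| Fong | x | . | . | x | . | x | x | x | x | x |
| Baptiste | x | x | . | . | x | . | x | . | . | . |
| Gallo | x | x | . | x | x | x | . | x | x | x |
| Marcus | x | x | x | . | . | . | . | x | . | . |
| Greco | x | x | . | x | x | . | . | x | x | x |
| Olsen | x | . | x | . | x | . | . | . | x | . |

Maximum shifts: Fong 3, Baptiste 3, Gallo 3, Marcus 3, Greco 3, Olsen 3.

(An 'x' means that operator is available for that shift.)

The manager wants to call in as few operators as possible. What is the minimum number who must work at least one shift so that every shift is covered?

5

14 slots to fill and no one can take more than 3, so at least ⌈14/3⌉ = 5 operators are needed.
Fong, Baptiste, Gallo, Marcus, and Greco alone can cover everything: Tue evening→Baptiste, Wed morning→Marcus+Greco, Wed afternoon→Marcus, Wed evening→Fong, Thu morning→Baptiste, Thu afternoon→Fong+Gallo, Thu evening→Fong+Baptiste, Fri morning→Marcus+Greco, Fri afternoon→Gallo, Fri evening→Gallo.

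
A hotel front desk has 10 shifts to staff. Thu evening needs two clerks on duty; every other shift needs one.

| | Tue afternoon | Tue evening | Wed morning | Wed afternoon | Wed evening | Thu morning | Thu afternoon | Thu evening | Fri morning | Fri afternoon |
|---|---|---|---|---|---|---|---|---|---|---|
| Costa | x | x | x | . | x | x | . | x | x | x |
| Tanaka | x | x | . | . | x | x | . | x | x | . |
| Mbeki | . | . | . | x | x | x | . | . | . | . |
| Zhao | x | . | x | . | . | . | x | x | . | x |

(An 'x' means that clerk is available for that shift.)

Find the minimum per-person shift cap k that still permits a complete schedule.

With 4 clerks and 11 worker-slots to fill, someone must work at least ⌈11/4⌉ = 3 shifts, so k ≥ 3.
k = 3 works: Tue afternoon→Tanaka, Tue evening→Costa, Wed morning→Costa, Wed afternoon→Mbeki, Wed evening→Tanaka, Thu morning→Mbeki, Thu afternoon→Zhao, Thu evening→Tanaka+Zhao, Fri morning→Costa, Fri afternoon→Zhao.
Loads: Costa 3, Tanaka 3, Mbeki 2, Zhao 3 — all ≤ 3.

3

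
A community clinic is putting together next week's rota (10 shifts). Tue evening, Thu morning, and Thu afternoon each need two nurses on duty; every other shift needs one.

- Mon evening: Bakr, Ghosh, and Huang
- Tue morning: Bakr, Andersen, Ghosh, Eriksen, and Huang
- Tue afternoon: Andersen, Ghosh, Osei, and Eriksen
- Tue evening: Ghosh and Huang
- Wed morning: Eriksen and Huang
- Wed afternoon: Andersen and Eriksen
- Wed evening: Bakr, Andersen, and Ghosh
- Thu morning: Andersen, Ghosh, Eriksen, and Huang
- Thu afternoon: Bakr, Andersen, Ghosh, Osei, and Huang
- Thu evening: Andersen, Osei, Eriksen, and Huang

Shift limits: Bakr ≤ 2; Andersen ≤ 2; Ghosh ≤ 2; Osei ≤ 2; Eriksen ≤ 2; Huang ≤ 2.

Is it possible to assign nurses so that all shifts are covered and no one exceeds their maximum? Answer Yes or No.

Total capacity is 2+2+2+2+2+2 = 12 but 13 worker-slots are needed — infeasible.

No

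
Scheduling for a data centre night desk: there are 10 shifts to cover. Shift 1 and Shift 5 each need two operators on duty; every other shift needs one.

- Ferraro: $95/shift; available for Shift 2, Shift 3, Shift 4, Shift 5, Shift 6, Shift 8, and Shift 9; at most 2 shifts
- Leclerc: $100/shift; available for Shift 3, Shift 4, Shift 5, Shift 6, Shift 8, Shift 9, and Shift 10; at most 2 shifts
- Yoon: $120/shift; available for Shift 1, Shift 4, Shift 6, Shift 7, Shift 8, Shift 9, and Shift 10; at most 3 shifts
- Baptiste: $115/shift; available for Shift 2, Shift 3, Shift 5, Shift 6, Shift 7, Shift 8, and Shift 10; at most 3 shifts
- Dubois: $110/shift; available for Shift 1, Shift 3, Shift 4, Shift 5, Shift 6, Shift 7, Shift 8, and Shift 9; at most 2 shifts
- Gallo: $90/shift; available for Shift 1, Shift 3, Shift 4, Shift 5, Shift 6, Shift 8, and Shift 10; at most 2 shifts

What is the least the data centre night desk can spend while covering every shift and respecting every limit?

$1255

Picking the cheapest available operator for each shift independently would cost $1135, but that ignores the shift limits.
An optimal schedule: Shift 1→Gallo+Dubois, Shift 2→Ferraro, Shift 3→Leclerc, Shift 4→Yoon, Shift 5→Leclerc+Baptiste, Shift 6→Baptiste, Shift 7→Dubois, Shift 8→Baptiste, Shift 9→Ferraro, Shift 10→Gallo.
Total: 90 + 110 + 95 + 100 + 120 + 100 + 115 + 115 + 110 + 115 + 95 + 90 = $1255.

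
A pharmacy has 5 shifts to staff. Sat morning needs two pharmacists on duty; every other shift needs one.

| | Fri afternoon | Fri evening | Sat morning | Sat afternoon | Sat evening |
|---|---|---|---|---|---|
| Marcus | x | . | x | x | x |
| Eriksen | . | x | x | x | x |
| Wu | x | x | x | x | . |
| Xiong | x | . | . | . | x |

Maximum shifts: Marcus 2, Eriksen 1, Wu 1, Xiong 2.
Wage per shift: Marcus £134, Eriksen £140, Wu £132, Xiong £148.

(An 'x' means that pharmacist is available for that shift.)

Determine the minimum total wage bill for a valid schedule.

£836

Picking the cheapest available pharmacist for each shift independently would cost £796, but that ignores the shift limits.
An optimal schedule: Fri afternoon→Xiong, Fri evening→Eriksen, Sat morning→Marcus+Wu, Sat afternoon→Marcus, Sat evening→Xiong.
Total: 148 + 140 + 134 + 132 + 134 + 148 = £836.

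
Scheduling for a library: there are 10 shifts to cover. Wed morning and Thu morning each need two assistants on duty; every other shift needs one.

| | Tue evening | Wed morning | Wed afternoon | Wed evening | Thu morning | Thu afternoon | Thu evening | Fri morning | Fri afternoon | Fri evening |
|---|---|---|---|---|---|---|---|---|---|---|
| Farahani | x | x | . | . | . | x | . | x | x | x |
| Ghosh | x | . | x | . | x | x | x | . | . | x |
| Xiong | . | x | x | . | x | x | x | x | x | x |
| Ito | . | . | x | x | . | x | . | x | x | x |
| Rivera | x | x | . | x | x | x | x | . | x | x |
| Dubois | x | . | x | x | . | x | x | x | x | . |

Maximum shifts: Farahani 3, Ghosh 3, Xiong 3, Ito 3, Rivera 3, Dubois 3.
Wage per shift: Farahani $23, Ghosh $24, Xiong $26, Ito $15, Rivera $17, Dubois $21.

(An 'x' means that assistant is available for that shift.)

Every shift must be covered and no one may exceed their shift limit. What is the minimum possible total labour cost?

Picking the cheapest available assistant for each shift independently would cost $205, but that ignores the shift limits.
An optimal schedule: Tue evening→Rivera, Wed morning→Rivera+Farahani, Wed afternoon→Ito, Wed evening→Ito, Thu morning→Rivera+Ghosh, Thu afternoon→Dubois, Thu evening→Dubois, Fri morning→Ito, Fri afternoon→Dubois, Fri evening→Farahani.
Total: 17 + 17 + 23 + 15 + 15 + 17 + 24 + 21 + 21 + 15 + 21 + 23 = $229.

$229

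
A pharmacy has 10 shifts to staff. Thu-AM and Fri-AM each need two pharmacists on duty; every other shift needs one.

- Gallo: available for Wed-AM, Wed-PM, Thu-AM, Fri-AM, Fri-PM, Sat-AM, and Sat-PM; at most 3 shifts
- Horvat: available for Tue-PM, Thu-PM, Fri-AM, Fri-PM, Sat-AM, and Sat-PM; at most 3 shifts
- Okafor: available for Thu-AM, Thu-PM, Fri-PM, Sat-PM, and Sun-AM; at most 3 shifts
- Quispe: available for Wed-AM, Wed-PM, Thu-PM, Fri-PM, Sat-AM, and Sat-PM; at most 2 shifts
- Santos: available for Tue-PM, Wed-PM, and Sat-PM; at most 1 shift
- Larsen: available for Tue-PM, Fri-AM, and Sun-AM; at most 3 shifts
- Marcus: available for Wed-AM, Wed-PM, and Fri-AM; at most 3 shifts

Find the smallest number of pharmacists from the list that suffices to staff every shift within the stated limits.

12 slots to fill and no one can take more than 3, so at least ⌈12/3⌉ = 4 pharmacists are needed.
Gallo, Horvat, Okafor, and Larsen alone can cover everything: Tue-PM→Larsen, Wed-AM→Gallo, Wed-PM→Gallo, Thu-AM→Gallo+Okafor, Thu-PM→Horvat, Fri-AM→Horvat+Larsen, Fri-PM→Okafor, Sat-AM→Horvat, Sat-PM→Okafor, Sun-AM→Larsen.

4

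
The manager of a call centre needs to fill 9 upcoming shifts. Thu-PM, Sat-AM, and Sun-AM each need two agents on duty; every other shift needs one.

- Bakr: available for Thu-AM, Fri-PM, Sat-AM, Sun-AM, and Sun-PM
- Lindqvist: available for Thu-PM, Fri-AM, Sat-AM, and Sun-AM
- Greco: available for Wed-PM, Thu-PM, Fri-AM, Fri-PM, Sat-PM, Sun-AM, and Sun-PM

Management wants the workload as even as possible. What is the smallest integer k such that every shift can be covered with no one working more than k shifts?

4

With 3 agents and 12 worker-slots to fill, someone must work at least ⌈12/3⌉ = 4 shifts, so k ≥ 4.
k = 4 works: Wed-PM→Greco, Thu-AM→Bakr, Thu-PM→Lindqvist+Greco, Fri-AM→Lindqvist, Fri-PM→Bakr, Sat-AM→Bakr+Lindqvist, Sat-PM→Greco, Sun-AM→Lindqvist+Greco, Sun-PM→Bakr.
Loads: Bakr 4, Lindqvist 4, Greco 4 — all ≤ 4.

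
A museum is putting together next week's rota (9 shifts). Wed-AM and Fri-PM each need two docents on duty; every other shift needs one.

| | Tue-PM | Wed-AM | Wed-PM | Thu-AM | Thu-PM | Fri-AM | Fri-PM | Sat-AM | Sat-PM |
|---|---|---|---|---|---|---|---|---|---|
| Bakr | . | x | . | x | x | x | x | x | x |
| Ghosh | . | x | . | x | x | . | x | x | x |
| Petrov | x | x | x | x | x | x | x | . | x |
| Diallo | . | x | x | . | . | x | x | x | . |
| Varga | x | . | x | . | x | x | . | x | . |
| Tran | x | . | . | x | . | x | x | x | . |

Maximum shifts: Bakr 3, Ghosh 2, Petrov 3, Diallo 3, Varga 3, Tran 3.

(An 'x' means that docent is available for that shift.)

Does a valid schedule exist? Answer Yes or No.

Yes

One valid schedule: Tue-PM→Petrov, Wed-AM→Ghosh+Diallo, Wed-PM→Petrov, Thu-AM→Bakr, Thu-PM→Bakr, Fri-AM→Petrov, Fri-PM→Diallo+Tran, Sat-AM→Ghosh, Sat-PM→Bakr.
Loads: Bakr 3/3, Ghosh 2/2, Petrov 3/3, Diallo 2/3, Varga 0/3, Tran 1/3 — all within limits.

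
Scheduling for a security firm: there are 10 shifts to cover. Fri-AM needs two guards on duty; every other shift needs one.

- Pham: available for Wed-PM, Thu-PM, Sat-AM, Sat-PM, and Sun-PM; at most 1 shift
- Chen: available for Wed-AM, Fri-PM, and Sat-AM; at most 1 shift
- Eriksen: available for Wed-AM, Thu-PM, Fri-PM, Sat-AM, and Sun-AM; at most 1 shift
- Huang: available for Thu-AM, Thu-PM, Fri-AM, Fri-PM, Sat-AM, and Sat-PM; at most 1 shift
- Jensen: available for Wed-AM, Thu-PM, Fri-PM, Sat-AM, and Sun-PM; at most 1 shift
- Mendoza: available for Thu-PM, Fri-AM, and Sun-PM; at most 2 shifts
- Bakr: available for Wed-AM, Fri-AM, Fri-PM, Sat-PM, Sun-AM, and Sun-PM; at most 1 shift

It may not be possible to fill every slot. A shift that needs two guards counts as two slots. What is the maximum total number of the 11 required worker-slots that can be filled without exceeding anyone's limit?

Total capacity across all guards is 1+1+1+1+1+2+1 = 8, and 11 slots are needed, so at most 8 can be filled.
An assignment achieving 8: Wed-AM→Chen, Wed-PM→Pham, Thu-AM→Huang, Thu-PM→Mendoza, Fri-AM→Mendoza+Bakr, Sun-AM→Eriksen, Sun-PM→Jensen.
Loads: Pham 1/1, Chen 1/1, Eriksen 1/1, Huang 1/1, Jensen 1/1, Mendoza 2/2, Bakr 1/1.

8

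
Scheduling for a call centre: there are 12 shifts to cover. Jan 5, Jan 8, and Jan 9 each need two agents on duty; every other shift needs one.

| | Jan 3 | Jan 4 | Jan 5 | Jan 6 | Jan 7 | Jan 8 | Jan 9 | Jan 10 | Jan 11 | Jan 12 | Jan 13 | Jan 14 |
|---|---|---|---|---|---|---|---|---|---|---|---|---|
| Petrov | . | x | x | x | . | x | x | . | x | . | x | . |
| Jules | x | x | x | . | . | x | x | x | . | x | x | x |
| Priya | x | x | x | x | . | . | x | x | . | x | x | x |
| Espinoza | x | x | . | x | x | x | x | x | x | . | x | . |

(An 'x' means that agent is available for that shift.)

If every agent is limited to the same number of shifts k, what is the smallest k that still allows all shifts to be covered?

With 4 agents and 15 worker-slots to fill, someone must work at least ⌈15/4⌉ = 4 shifts, so k ≥ 4.
k = 4 works: Jan 3→Jules, Jan 4→Priya, Jan 5→Petrov+Jules, Jan 6→Petrov, Jan 7→Espinoza, Jan 8→Petrov+Espinoza, Jan 9→Priya+Espinoza, Jan 10→Priya, Jan 11→Petrov, Jan 12→Jules, Jan 13→Priya, Jan 14→Jules.
Loads: Petrov 4, Jules 4, Priya 4, Espinoza 3 — all ≤ 4.

4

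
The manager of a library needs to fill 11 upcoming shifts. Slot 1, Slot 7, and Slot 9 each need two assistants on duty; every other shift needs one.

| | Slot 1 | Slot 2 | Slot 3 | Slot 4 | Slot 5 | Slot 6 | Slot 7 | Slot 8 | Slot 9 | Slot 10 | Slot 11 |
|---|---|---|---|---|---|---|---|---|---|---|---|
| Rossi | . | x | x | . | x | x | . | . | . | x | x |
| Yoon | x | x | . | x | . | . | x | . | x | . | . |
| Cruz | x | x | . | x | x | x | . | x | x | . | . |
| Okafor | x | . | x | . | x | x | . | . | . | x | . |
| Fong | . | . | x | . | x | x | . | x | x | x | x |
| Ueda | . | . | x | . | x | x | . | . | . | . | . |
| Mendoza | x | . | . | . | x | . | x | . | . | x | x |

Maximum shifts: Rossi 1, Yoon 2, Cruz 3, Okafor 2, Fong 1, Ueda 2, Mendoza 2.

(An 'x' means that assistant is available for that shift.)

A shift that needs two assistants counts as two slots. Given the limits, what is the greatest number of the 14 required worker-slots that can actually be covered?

Total capacity across all assistants is 1+2+3+2+1+2+2 = 13, and 14 slots are needed, so at most 13 can be filled.
An assignment achieving 13: Slot 1→Cruz+Okafor, Slot 2→Rossi, Slot 3→Okafor, Slot 4→Yoon, Slot 5→Ueda, Slot 6→Ueda, Slot 7→Yoon+Mendoza, Slot 8→Cruz, Slot 9→Cruz+Fong, Slot 11→Mendoza.
Loads: Rossi 1/1, Yoon 2/2, Cruz 3/3, Okafor 2/2, Fong 1/1, Ueda 2/2, Mendoza 2/2.

13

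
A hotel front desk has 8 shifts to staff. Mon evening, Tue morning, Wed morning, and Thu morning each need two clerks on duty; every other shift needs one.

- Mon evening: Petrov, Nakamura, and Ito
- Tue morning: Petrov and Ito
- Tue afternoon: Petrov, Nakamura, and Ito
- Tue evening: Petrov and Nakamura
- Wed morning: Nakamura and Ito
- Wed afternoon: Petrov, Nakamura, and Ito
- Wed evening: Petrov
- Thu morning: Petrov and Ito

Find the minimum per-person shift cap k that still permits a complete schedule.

4

With 3 clerks and 12 worker-slots to fill, someone must work at least ⌈12/3⌉ = 4 shifts, so k ≥ 4.
k = 4 works: Mon evening→Nakamura+Ito, Tue morning→Petrov+Ito, Tue afternoon→Nakamura, Tue evening→Petrov, Wed morning→Nakamura+Ito, Wed afternoon→Nakamura, Wed evening→Petrov, Thu morning→Petrov+Ito.
Loads: Petrov 4, Nakamura 4, Ito 4 — all ≤ 4.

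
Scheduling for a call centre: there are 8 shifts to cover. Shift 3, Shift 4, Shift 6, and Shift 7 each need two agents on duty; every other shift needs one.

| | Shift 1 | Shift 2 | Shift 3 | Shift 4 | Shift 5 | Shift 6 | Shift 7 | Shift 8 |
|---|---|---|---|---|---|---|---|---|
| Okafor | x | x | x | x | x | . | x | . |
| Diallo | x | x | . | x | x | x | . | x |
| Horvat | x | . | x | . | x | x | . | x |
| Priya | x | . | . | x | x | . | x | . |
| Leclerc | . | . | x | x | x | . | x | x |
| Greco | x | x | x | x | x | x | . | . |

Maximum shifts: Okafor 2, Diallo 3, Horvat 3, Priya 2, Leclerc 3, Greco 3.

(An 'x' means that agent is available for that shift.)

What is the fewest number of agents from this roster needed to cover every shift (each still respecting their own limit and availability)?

12 slots to fill and no one can take more than 3, so at least ⌈12/3⌉ = 4 agents are needed.
No set of 4 agents can cover every shift (each such set leaves at least one shift with no one available or exceeds a cap).
Okafor, Diallo, Horvat, Priya, and Leclerc alone can cover everything: Shift 1→Diallo, Shift 2→Okafor, Shift 3→Okafor+Horvat, Shift 4→Priya+Leclerc, Shift 5→Horvat, Shift 6→Diallo+Horvat, Shift 7→Priya+Leclerc, Shift 8→Diallo.

5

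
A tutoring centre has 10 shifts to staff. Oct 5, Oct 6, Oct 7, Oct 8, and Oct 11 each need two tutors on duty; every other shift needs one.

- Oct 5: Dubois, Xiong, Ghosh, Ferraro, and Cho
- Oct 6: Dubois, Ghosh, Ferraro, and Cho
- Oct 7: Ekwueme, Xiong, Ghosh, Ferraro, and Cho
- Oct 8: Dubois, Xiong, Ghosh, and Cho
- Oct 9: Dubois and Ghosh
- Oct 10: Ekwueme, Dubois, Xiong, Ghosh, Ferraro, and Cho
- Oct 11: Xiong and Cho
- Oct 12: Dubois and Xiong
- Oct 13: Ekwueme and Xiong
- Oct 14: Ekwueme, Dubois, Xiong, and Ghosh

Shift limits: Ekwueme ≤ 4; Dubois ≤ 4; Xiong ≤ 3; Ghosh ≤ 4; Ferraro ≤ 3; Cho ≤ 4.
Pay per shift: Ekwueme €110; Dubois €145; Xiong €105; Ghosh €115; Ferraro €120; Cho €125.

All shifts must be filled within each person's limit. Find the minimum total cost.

Oct 11 can only be covered by Xiong and Cho, so that assignment is forced.
Picking the cheapest available tutor for each shift independently would cost €1655, but that ignores the shift limits.
An optimal schedule: Oct 5→Ghosh+Ferraro, Oct 6→Ghosh+Ferraro, Oct 7→Ekwueme+Ferraro, Oct 8→Xiong+Ghosh, Oct 9→Ghosh, Oct 10→Ekwueme, Oct 11→Xiong+Cho, Oct 12→Xiong, Oct 13→Ekwueme, Oct 14→Ekwueme.
Total: 115 + 120 + 115 + 120 + 110 + 120 + 105 + 115 + 115 + 110 + 105 + 125 + 105 + 110 + 110 = €1700.

€1700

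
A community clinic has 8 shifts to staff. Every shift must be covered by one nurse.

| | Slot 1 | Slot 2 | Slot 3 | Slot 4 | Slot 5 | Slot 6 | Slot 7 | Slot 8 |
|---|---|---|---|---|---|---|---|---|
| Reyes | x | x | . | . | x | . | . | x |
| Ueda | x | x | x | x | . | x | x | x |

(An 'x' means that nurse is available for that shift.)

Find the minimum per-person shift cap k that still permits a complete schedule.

With 2 nurses and 8 worker-slots to fill, someone must work at least ⌈8/2⌉ = 4 shifts, so k ≥ 4.
k = 4 works: Slot 1→Reyes, Slot 2→Reyes, Slot 3→Ueda, Slot 4→Ueda, Slot 5→Reyes, Slot 6→Ueda, Slot 7→Ueda, Slot 8→Reyes.
Loads: Reyes 4, Ueda 4 — all ≤ 4.

4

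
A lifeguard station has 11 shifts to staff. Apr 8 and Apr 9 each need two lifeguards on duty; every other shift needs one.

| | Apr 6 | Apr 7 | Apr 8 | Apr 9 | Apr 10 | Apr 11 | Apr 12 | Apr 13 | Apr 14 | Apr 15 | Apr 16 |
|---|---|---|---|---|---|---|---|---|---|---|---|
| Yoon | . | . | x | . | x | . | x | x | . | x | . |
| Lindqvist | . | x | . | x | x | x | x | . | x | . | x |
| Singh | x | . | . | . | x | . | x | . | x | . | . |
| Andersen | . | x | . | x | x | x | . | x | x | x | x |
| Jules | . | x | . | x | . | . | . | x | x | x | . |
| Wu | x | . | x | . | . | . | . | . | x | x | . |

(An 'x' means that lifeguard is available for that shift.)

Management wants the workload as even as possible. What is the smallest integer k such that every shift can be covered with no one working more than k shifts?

3

With 6 lifeguards and 13 worker-slots to fill, someone must work at least ⌈13/6⌉ = 3 shifts, so k ≥ 3.
k = 3 works: Apr 6→Singh, Apr 7→Lindqvist, Apr 8→Yoon+Wu, Apr 9→Andersen+Jules, Apr 10→Singh, Apr 11→Lindqvist, Apr 12→Yoon, Apr 13→Yoon, Apr 14→Singh, Apr 15→Andersen, Apr 16→Lindqvist.
Loads: Yoon 3, Lindqvist 3, Singh 3, Andersen 2, Jules 1, Wu 1 — all ≤ 3.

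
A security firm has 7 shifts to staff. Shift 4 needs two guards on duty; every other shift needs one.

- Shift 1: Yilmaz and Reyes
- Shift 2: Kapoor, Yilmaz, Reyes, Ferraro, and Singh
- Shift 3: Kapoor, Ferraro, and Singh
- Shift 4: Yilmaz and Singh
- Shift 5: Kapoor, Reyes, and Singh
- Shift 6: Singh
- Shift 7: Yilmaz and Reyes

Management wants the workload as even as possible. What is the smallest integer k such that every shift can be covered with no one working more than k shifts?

2

With 5 guards and 8 worker-slots to fill, someone must work at least ⌈8/5⌉ = 2 shifts, so k ≥ 2.
k = 2 works: Shift 1→Yilmaz, Shift 2→Reyes, Shift 3→Kapoor, Shift 4→Yilmaz+Singh, Shift 5→Kapoor, Shift 6→Singh, Shift 7→Reyes.
Loads: Kapoor 2, Yilmaz 2, Reyes 2, Ferraro 0, Singh 2 — all ≤ 2.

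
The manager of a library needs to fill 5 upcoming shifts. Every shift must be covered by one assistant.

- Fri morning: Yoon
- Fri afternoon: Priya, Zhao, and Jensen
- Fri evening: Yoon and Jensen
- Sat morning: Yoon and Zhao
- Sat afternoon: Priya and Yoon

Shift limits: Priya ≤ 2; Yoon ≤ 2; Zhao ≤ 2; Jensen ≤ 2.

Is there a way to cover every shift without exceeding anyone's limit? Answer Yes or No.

Yes

Fri morning can only be covered by Yoon, so that assignment is forced.
One valid schedule: Fri morning→Yoon, Fri afternoon→Priya, Fri evening→Yoon, Sat morning→Zhao, Sat afternoon→Priya.
Loads: Priya 2/2, Yoon 2/2, Zhao 1/2, Jensen 0/2 — all within limits.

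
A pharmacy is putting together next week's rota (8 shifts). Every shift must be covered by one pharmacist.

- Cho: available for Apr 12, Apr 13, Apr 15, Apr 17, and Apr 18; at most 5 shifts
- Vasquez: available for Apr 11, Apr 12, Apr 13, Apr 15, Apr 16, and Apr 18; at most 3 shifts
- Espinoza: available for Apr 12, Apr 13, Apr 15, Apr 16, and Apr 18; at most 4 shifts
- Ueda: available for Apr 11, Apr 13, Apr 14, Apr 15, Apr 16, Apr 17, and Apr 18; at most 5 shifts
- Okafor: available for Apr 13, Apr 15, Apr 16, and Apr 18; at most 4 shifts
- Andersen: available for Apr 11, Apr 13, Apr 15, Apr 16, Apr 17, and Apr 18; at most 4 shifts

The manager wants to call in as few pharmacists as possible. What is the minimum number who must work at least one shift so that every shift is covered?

8 slots to fill and no one can take more than 5, so at least ⌈8/5⌉ = 2 pharmacists are needed.
Cho and Ueda alone can cover everything: Apr 11→Ueda, Apr 12→Cho, Apr 13→Cho, Apr 14→Ueda, Apr 15→Cho, Apr 16→Ueda, Apr 17→Cho, Apr 18→Cho.

2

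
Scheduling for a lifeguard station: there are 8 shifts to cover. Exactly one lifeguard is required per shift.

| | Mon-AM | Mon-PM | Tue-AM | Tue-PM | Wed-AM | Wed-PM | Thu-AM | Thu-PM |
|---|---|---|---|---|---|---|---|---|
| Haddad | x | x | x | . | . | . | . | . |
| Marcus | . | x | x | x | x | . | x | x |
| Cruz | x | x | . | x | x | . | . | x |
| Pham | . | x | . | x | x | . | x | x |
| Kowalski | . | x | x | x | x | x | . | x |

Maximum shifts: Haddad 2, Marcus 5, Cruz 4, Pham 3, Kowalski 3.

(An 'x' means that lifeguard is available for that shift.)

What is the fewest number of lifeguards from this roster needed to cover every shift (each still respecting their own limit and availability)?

8 slots to fill and no one can take more than 5, so at least ⌈8/5⌉ = 2 lifeguards are needed.
Shifts {Mon-AM, Wed-PM, Thu-AM} need 3 slots, but among the lifeguards available for them (Haddad, Marcus, Cruz, Pham, and Kowalski) any 2 together supply at most 2. So 2 lifeguards are not enough.
Haddad, Marcus, and Kowalski alone can cover everything: Mon-AM→Haddad, Mon-PM→Haddad, Tue-AM→Marcus, Tue-PM→Marcus, Wed-AM→Marcus, Wed-PM→Kowalski, Thu-AM→Marcus, Thu-PM→Marcus.

3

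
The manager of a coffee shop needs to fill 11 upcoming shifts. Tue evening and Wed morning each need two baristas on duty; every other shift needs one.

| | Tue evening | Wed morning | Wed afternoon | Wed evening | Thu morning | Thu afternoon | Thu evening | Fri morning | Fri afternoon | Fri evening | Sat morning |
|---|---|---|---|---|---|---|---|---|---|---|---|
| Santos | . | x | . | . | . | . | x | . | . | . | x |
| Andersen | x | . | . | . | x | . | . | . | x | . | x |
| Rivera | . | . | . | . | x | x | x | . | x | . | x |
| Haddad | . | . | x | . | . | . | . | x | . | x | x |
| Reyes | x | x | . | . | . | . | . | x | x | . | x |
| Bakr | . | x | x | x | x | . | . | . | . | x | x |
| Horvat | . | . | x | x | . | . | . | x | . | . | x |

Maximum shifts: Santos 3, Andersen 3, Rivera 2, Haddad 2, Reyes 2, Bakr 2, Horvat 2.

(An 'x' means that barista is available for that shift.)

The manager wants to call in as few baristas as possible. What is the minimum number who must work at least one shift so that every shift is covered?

6

13 slots to fill and no one can take more than 3, so at least ⌈13/3⌉ = 5 baristas are needed.
Any 5 baristas together have capacity at most 3+3+2+2+2 = 12 < 13 slots, so 5 can never suffice.
Santos, Andersen, Rivera, Haddad, Reyes, and Bakr alone can cover everything: Tue evening→Andersen+Reyes, Wed morning→Santos+Reyes, Wed afternoon→Haddad, Wed evening→Bakr, Thu morning→Andersen, Thu afternoon→Rivera, Thu evening→Santos, Fri morning→Haddad, Fri afternoon→Andersen, Fri evening→Bakr, Sat morning→Santos.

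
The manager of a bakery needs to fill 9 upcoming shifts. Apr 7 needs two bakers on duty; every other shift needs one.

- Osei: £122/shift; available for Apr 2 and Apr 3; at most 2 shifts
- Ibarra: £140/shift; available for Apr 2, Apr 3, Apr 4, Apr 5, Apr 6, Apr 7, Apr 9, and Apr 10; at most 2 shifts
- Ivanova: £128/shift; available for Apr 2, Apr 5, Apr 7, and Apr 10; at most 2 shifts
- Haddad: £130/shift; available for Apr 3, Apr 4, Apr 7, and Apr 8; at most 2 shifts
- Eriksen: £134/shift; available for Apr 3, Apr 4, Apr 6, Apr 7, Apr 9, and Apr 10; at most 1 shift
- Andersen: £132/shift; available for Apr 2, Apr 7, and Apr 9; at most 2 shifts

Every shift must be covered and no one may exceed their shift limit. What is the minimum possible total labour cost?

Apr 8 can only be covered by Haddad, so that assignment is forced.
Picking the cheapest available baker for each shift independently would cost £1284, but that ignores the shift limits.
An optimal schedule: Apr 2→Osei, Apr 3→Osei, Apr 4→Haddad, Apr 5→Ivanova, Apr 6→Eriksen, Apr 7→Andersen+Ibarra, Apr 8→Haddad, Apr 9→Andersen, Apr 10→Ivanova.
Total: 122 + 122 + 130 + 128 + 134 + 132 + 140 + 130 + 132 + 128 = £1298.

£1298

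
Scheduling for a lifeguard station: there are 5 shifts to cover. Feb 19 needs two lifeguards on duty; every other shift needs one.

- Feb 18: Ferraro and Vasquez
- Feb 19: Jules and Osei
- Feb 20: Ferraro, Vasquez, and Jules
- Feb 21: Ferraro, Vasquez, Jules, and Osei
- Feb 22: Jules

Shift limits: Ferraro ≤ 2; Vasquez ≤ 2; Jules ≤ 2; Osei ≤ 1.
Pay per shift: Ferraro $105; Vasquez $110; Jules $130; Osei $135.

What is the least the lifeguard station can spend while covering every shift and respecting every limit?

$715

Feb 19 can only be covered by Jules and Osei, so that assignment is forced.
Feb 22 can only be covered by Jules, so that assignment is forced.
Picking the cheapest available lifeguard for each shift independently would cost $710, but that ignores the shift limits.
An optimal schedule: Feb 18→Ferraro, Feb 19→Jules+Osei, Feb 20→Ferraro, Feb 21→Vasquez, Feb 22→Jules.
Total: 105 + 130 + 135 + 105 + 110 + 130 = $715.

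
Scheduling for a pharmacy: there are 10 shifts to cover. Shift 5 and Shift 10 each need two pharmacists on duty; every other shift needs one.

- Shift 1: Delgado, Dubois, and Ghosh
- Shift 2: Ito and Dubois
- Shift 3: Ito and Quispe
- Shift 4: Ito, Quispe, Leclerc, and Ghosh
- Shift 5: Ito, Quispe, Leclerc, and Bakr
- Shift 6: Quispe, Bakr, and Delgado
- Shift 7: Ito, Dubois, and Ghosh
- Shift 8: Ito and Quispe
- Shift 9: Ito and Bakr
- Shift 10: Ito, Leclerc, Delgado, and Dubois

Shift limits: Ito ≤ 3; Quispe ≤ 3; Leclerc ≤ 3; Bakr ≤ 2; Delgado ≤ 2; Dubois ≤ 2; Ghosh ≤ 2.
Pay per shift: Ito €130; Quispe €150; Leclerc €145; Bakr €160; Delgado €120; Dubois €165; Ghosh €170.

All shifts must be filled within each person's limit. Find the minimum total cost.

€1675

Picking the cheapest available pharmacist for each shift independently would cost €1545, but that ignores the shift limits.
An optimal schedule: Shift 1→Delgado, Shift 2→Ito, Shift 3→Ito, Shift 4→Leclerc, Shift 5→Leclerc+Quispe, Shift 6→Quispe, Shift 7→Ito, Shift 8→Quispe, Shift 9→Bakr, Shift 10→Delgado+Leclerc.
Total: 120 + 130 + 130 + 145 + 145 + 150 + 150 + 130 + 150 + 160 + 120 + 145 = €1675.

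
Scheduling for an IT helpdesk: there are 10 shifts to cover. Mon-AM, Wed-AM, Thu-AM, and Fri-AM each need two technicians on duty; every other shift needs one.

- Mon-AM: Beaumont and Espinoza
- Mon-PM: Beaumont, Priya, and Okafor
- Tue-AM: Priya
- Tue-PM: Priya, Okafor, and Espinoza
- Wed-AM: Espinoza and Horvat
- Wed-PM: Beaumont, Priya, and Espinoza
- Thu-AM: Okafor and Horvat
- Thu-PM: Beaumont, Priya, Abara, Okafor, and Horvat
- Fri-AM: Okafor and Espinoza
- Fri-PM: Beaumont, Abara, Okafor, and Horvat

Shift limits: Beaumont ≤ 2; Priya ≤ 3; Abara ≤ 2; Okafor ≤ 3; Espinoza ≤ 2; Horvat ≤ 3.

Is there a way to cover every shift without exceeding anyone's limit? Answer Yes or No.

Total capacity is 15 and 14 slots are needed, so capacity alone doesn't rule it out.
Shifts {Mon-AM, Wed-AM, Fri-AM} need 6 worker-slots in total, but the technicians available for any of those shifts (Beaumont, Okafor, Espinoza, and Horvat) can supply at most 5 among them. So no valid schedule exists.

No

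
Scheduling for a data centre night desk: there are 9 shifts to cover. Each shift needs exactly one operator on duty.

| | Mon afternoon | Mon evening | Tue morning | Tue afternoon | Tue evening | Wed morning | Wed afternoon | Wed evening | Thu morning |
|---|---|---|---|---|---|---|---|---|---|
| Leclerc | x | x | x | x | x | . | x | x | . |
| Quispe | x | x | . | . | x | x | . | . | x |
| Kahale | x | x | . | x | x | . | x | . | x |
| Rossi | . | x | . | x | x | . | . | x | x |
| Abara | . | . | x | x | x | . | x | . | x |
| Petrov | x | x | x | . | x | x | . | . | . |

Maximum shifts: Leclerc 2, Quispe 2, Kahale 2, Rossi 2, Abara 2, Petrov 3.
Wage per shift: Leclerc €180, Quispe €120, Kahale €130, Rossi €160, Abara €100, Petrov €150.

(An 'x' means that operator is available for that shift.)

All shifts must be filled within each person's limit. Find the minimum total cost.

€1160

Picking the cheapest available operator for each shift independently would cost €1020, but that ignores the shift limits.
An optimal schedule: Mon afternoon→Quispe, Mon evening→Petrov, Tue morning→Abara, Tue afternoon→Kahale, Tue evening→Petrov, Wed morning→Quispe, Wed afternoon→Abara, Wed evening→Rossi, Thu morning→Kahale.
Total: 120 + 150 + 100 + 130 + 150 + 120 + 100 + 160 + 130 = €1160.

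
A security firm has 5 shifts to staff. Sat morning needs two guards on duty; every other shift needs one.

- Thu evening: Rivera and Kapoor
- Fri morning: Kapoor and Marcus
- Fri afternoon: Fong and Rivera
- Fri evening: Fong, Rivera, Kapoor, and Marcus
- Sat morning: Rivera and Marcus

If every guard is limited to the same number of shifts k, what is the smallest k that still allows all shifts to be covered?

With 4 guards and 6 worker-slots to fill, someone must work at least ⌈6/4⌉ = 2 shifts, so k ≥ 2.
k = 2 works: Thu evening→Rivera, Fri morning→Kapoor, Fri afternoon→Fong, Fri evening→Fong, Sat morning→Rivera+Marcus.
Loads: Fong 2, Rivera 2, Kapoor 1, Marcus 1 — all ≤ 2.

2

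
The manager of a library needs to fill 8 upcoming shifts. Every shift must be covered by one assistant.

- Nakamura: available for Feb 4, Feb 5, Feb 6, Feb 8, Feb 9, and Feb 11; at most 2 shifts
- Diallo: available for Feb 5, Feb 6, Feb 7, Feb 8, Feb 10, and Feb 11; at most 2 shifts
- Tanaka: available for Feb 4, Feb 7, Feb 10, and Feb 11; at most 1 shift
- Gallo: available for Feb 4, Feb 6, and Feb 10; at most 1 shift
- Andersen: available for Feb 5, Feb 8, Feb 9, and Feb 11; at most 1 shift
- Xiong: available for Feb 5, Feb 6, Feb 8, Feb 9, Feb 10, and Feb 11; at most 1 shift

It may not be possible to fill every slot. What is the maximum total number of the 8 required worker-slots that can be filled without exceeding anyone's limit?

8

Total capacity across all assistants is 2+2+1+1+1+1 = 8, and 8 slots are needed, so at most 8 can be filled.
An assignment achieving 8: Feb 4→Nakamura, Feb 5→Diallo, Feb 6→Gallo, Feb 7→Diallo, Feb 8→Andersen, Feb 9→Nakamura, Feb 10→Tanaka, Feb 11→Xiong.
Loads: Nakamura 2/2, Diallo 2/2, Tanaka 1/1, Gallo 1/1, Andersen 1/1, Xiong 1/1.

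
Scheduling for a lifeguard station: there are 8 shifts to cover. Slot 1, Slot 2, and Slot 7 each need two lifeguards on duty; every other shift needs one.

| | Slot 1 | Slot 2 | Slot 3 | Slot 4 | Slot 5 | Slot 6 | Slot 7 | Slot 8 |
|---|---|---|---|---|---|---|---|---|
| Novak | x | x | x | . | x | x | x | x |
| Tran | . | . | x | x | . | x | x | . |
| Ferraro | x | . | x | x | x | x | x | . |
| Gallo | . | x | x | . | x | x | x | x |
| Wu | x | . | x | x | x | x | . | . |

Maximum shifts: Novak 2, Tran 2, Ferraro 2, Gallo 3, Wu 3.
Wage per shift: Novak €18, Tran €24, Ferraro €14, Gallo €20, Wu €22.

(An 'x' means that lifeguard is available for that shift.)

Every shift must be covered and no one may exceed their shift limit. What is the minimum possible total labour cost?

€214

Slot 2 can only be covered by Novak and Gallo, so that assignment is forced.
Picking the cheapest available lifeguard for each shift independently would cost €176, but that ignores the shift limits.
An optimal schedule: Slot 1→Ferraro+Wu, Slot 2→Novak+Gallo, Slot 3→Wu, Slot 4→Ferraro, Slot 5→Gallo, Slot 6→Wu, Slot 7→Gallo+Tran, Slot 8→Novak.
Total: 14 + 22 + 18 + 20 + 22 + 14 + 20 + 22 + 20 + 24 + 18 = €214.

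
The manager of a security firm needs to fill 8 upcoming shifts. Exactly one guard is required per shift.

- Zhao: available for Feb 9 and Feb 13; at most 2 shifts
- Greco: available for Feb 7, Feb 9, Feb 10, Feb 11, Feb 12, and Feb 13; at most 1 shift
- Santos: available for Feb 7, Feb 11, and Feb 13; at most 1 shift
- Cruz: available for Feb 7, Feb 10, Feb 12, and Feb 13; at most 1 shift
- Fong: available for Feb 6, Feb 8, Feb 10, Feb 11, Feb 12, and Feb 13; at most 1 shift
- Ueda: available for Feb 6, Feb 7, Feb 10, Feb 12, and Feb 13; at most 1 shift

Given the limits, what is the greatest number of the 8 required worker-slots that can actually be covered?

7

Total capacity across all guards is 2+1+1+1+1+1 = 7, and 8 slots are needed, so at most 7 can be filled.
An assignment achieving 7: Feb 6→Ueda, Feb 7→Santos, Feb 8→Fong, Feb 9→Zhao, Feb 10→Cruz, Feb 11→Greco, Feb 13→Zhao.
Loads: Zhao 2/2, Greco 1/1, Santos 1/1, Cruz 1/1, Fong 1/1, Ueda 1/1.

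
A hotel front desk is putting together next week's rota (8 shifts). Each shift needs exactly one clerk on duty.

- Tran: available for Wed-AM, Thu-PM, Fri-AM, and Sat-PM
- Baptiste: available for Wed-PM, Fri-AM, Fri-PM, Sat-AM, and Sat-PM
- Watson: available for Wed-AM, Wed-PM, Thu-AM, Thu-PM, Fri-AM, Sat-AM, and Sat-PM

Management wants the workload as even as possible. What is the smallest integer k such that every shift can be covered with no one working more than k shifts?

With 3 clerks and 8 worker-slots to fill, someone must work at least ⌈8/3⌉ = 3 shifts, so k ≥ 3.
k = 3 works: Wed-AM→Tran, Wed-PM→Baptiste, Thu-AM→Watson, Thu-PM→Tran, Fri-AM→Tran, Fri-PM→Baptiste, Sat-AM→Baptiste, Sat-PM→Watson.
Loads: Tran 3, Baptiste 3, Watson 2 — all ≤ 3.

3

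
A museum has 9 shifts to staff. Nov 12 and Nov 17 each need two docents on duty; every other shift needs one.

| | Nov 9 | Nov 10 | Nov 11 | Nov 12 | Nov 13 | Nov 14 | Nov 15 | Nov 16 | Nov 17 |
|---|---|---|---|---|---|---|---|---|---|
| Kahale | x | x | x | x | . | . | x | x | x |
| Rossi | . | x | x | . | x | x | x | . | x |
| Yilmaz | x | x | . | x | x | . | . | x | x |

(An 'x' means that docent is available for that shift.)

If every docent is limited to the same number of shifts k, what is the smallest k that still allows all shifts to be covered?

With 3 docents and 11 worker-slots to fill, someone must work at least ⌈11/3⌉ = 4 shifts, so k ≥ 4.
k = 4 works: Nov 9→Kahale, Nov 10→Rossi, Nov 11→Kahale, Nov 12→Kahale+Yilmaz, Nov 13→Rossi, Nov 14→Rossi, Nov 15→Kahale, Nov 16→Yilmaz, Nov 17→Rossi+Yilmaz.
Loads: Kahale 4, Rossi 4, Yilmaz 3 — all ≤ 4.

4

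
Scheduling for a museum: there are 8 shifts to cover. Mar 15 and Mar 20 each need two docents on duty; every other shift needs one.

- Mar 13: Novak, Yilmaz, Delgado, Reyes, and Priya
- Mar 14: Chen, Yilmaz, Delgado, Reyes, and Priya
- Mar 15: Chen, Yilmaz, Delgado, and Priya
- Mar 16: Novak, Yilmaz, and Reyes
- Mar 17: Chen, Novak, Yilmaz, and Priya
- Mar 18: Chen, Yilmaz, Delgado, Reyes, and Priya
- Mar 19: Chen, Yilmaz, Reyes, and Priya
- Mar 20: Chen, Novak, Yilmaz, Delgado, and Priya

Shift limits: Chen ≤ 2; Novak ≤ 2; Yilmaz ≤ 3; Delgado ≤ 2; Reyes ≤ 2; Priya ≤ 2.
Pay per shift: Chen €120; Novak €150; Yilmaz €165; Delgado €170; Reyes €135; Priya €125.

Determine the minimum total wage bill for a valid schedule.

€1390

Picking the cheapest available docent for each shift independently would cost €1230, but that ignores the shift limits.
An optimal schedule: Mar 13→Novak, Mar 14→Priya, Mar 15→Priya+Yilmaz, Mar 16→Reyes, Mar 17→Chen, Mar 18→Reyes, Mar 19→Chen, Mar 20→Novak+Yilmaz.
Total: 150 + 125 + 125 + 165 + 135 + 120 + 135 + 120 + 150 + 165 = €1390.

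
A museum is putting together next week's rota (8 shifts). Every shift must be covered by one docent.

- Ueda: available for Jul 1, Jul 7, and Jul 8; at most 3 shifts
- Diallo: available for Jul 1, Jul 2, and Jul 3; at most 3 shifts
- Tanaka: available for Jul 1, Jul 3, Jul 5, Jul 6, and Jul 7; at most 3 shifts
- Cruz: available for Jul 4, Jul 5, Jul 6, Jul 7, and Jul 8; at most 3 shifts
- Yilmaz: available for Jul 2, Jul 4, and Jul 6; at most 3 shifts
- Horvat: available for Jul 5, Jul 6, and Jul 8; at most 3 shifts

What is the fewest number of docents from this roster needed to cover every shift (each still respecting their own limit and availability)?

8 slots to fill and no one can take more than 3, so at least ⌈8/3⌉ = 3 docents are needed.
Ueda, Diallo, and Cruz alone can cover everything: Jul 1→Ueda, Jul 2→Diallo, Jul 3→Diallo, Jul 4→Cruz, Jul 5→Cruz, Jul 6→Cruz, Jul 7→Ueda, Jul 8→Ueda.

3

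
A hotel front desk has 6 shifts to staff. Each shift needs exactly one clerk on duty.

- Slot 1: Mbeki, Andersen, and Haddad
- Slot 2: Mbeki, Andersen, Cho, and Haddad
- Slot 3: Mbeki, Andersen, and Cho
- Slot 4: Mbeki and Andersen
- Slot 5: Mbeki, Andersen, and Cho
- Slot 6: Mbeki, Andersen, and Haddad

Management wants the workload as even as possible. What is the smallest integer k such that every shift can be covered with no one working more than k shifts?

2

With 4 clerks and 6 worker-slots to fill, someone must work at least ⌈6/4⌉ = 2 shifts, so k ≥ 2.
k = 2 works: Slot 1→Mbeki, Slot 2→Cho, Slot 3→Andersen, Slot 4→Mbeki, Slot 5→Andersen, Slot 6→Haddad.
Loads: Mbeki 2, Andersen 2, Cho 1, Haddad 1 — all ≤ 2.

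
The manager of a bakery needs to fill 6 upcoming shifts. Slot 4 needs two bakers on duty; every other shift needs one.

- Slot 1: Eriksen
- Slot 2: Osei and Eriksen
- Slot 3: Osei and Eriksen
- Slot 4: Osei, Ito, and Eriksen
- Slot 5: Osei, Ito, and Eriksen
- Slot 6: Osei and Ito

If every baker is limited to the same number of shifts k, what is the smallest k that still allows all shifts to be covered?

With 3 bakers and 7 worker-slots to fill, someone must work at least ⌈7/3⌉ = 3 shifts, so k ≥ 3.
k = 3 works: Slot 1→Eriksen, Slot 2→Osei, Slot 3→Osei, Slot 4→Ito+Eriksen, Slot 5→Ito, Slot 6→Osei.
Loads: Osei 3, Ito 2, Eriksen 2 — all ≤ 3.

3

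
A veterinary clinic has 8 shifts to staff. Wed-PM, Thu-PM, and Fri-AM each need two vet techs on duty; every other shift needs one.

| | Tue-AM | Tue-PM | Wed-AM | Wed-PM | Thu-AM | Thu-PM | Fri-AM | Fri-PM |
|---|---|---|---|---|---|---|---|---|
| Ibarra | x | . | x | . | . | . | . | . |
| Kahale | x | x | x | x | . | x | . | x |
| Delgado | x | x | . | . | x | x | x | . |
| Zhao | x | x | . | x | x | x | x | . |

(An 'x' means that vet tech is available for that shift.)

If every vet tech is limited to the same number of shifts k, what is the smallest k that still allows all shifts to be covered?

With 4 vet techs and 11 worker-slots to fill, someone must work at least ⌈11/4⌉ = 3 shifts, so k ≥ 3.
k = 3 works: Tue-AM→Ibarra, Tue-PM→Kahale, Wed-AM→Ibarra, Wed-PM→Kahale+Zhao, Thu-AM→Delgado, Thu-PM→Delgado+Zhao, Fri-AM→Delgado+Zhao, Fri-PM→Kahale.
Loads: Ibarra 2, Kahale 3, Delgado 3, Zhao 3 — all ≤ 3.

3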